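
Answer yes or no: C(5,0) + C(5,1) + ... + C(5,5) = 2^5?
Yes

Binomial theorem with x = y = 1: Σ C(5,i) = (1+1)^5 = 2^5 = 32. The statement holds.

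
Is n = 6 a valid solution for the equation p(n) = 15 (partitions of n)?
No

Working:
Pentagonal recurrence p(n) = p(n−1) + p(n−2) − p(n−5) − p(n−7) + …: p(6) = p(5) + p(4) − p(1) = 7 + 5 − 1 = 11, which does not equal 15.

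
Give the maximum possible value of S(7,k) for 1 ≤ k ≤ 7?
350

Solution: Row S(7,k) for k = 1..7 (via S(n,k) = k·S(n−1,k) + S(n−1,k−1)): 1, 63, 301, 350, 140, 21, 1. The row is unimodal; maximum at k = 4: 350.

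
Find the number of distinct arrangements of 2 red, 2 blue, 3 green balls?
Multinomial: 7!/(2! × 2! × 3!) = 210.
Final answer: 210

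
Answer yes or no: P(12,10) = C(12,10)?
No

Explanation: P(12,10) = 239,500,800 but C(12,10) = 66; they differ by a factor of 10! = 3628800, so the statement does not hold.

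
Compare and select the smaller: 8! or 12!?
8!

Reasoning: 8!=40,320, 12!=479,001,600. 12! > 8!.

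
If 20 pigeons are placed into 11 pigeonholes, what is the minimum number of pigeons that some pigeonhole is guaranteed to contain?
Pigeonhole: ⌈20/11⌉ = 2.
Final answer: 2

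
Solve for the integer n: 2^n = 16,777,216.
16,777,216 = 1,024 × 1,024 × 16 = 2^10 × 2^10 × 2^4 = 2^24, so n = 24.

Answer: 24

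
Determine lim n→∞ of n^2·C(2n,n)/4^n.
∞
C(2n,n) ~ 4^n/√(πn), so n^2·C(2n,n)/4^n ~ n^(2 − 1/2)/√π → ∞.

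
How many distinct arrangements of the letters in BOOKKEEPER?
151,200

Explanation: Word has 10 letters (B=1, O=2, K=2, E=3, P=1, R=1). Arrangements: 10!/Π(k!) = 151,200.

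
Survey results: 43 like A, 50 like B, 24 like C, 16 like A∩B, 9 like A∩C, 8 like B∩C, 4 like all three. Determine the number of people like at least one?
88

|A∪B∪C| = 43+50+24-16-9-8+4 = 88.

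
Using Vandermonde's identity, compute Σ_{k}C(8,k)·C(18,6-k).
230,230

Solution: = C(8+18,6) = C(26,6) = 230,230.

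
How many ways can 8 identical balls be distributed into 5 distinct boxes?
495

Working:
C(8+5-1, 5-1) = C(12, 4) = 495.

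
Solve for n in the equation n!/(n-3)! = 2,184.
14

n!/(n-3)! = n×(n-1)×(n-2), a product of 3 consecutive integers ≈ (n−1)^3. 2,184^(1/3) + 1 ≈ 14.0; check n = 14: 14×13×12 = 2,184 ✓. So n = 14.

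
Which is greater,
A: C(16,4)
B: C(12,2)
A
A=C(16,4)=1,820, B=C(12,2)=66.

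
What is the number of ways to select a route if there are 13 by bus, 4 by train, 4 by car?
21

Working:
By the addition principle: 13 + 4 + 4 = 21.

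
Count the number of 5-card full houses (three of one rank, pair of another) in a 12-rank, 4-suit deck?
3,168

Triple rank: 12. Triple suits: C(4,3)=4. Pair rank: 11. Pair suits: C(4,2)=6. Total: 3,168.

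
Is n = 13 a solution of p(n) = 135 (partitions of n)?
Pentagonal recurrence p(n) = p(n−1) + p(n−2) − p(n−5) − p(n−7) + …: p(13) = p(12) + p(11) − p(8) − p(6) + p(1) = 77 + 56 − 22 − 11 + 1 = 101, which does not equal 135.

Answer: No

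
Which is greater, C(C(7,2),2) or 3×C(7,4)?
C(C(7,2),2)

C(C(7,2),2)=210, 3×C(7,4)=105.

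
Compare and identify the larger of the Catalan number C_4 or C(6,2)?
C_4 = C(8,4)/(4+1) = 70/5 = 14; C(6,2) = 15.

Answer: C(6,2)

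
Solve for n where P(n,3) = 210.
7

P(n,3) = n(n−1)(n−2) is increasing in n; n(n−1)(n−2) ≈ (n−1)^3 = 210 gives n ≈ 6.9. Check: P(5,3) = 60, P(6,3) = 120, P(7,3) = 210 ✓. So n = 7.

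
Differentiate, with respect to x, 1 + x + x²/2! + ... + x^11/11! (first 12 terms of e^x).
1 + x + x²/2! + ... + x^10/10!

Solution: Differentiating term by term gives the first 11 terms of e^x.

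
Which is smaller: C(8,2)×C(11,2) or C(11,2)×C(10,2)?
C(8,2)×C(11,2)=1,540, C(11,2)×C(10,2)=2,475.
Final answer: C(8,2)×C(11,2)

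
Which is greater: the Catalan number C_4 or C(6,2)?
C(6,2)

Solution: C_4 = C(8,4)/(4+1) = 70/5 = 14; C(6,2) = 15.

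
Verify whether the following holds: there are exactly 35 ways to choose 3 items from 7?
C(7,3) = 35.

Answer: True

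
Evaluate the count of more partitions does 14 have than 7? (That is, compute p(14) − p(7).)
Pentagonal recurrence p(n) = p(n−1) + p(n−2) − p(n−5) − p(n−7) + …: p(14) = p(13) + p(12) − p(9) − p(7) + p(2) = 101 + 77 − 30 − 15 + 2 = 135.
p(7) = p(6) + p(5) − p(2) − p(0) = 11 + 7 − 2 − 1 = 15.
Difference = 135 − 15 = 120.
Final answer: 120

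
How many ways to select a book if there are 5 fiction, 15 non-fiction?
20

Solution: By the addition principle: 5 + 15 = 20.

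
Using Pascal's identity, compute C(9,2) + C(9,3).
120

C(9,2) + C(9,3) = C(10,3) = 120.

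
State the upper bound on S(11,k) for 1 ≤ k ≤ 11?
246,730

Row S(11,k) for k = 1..11 (via S(n,k) = k·S(n−1,k) + S(n−1,k−1)): 1, 1,023, 28,501, 145,750, 246,730, 179,487, 63,987, 11,880, 1,155, 55, 1. The row is unimodal; maximum at k = 5: 246,730.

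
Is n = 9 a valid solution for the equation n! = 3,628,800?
No

9! = 9·8! = 9·40,320 = 362,880, which does not equal 3,628,800.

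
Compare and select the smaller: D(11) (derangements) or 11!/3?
D(11) = (11-1)·[D(10) + D(9)] = 10·[1,334,961 + 133,496] = 14,684,570; 11!/3 = 39,916,800/3 = 13,305,600.

Answer: 11!/3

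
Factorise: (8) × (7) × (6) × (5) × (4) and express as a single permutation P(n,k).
Product of 5 consecutive descending integers starting at 8: P(8,5) = 8!/3! = 6,720.

Answer: P(8,5) = 8!/(3)!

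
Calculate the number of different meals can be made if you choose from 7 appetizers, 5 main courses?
35

Reasoning: By the multiplication principle: 7 × 5 = 35.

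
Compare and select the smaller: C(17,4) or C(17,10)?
C(17,4)

C(17,4)=2,380, C(17,10)=19,448.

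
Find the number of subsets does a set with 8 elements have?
256

Working:
Each element can be included or excluded: 2^8 = 256.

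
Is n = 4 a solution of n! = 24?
Yes

Explanation: 4! = 4·3! = 4·6 = 24, which equals 24.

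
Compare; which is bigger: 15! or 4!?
15!

15!=1,307,674,368,000, 4!=24. 15! > 4!.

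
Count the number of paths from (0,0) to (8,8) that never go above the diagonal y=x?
1,430

Explanation: Counted by the Catalan number C_8: C_8 = C(16,8)/(8+1) = 12,870/9 = 1,430.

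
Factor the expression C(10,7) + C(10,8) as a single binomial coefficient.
C(11,8)

Working:
By Pascal's identity: C(10,7) + C(10,8) = C(11,8) = 165.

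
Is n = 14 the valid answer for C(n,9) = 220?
No

C(14,9) = 14·13·12·11·10·9·8·7·6/9! = 726,485,760/362,880 = 2,002, which does not equal 220.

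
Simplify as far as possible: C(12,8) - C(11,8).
C(12,8) - C(11,8) = C(11,7) = 330.

Answer: 330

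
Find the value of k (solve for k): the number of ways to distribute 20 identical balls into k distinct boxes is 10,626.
5

Stars and bars: the count is C(20+k−1, k−1), increasing in k. k=3: C(22,2) = 231, k=4: C(23,3) = 1,771, k=5: C(24,4) = 10,626 ✓. So k = 5.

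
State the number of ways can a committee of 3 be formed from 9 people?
C(9,3) = 9! / (3! × (9-3)!)
         = 9! / (3! × 6!)
         = 84
Final answer: 84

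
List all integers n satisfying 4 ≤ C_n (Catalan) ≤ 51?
3, 4, 5

Solution: C_2=2; C_3=5; C_4=14; C_5=42; C_6=132. So valid n = 3, 4, 5.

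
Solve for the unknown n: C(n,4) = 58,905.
36

Working:
C(n,4) = n(n−1)(n−2)(n−3)/4! is increasing in n, and n(n−1)(n−2)(n−3) = 4!·58,905 = 1,413,720 ≈ (n−1.5)^4 gives n ≈ 36.0. Check: C(34,4) = 46,376, C(35,4) = 52,360, C(36,4) = 58,905 ✓. So n = 36.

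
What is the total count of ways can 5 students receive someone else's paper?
44

Solution: Using D(n) = (n-1)[D(n-1) + D(n-2)]:
D(5) = (5-1) × [D(4) + D(3)]
      = 4 × [9 + 2]
      = 4 × 11
      = 44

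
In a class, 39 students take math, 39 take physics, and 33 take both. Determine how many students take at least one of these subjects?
|A∪B| = |A|+|B|-|A∩B| = 39+39-33 = 45.
Final answer: 45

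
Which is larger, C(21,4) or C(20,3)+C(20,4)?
Equal

Working:
By Pascal's identity: C(21,4) = C(20,3)+C(20,4) = 5,985. Equal.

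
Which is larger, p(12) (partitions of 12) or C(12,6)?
C(12,6)

Pentagonal recurrence p(n) = p(n−1) + p(n−2) − p(n−5) − p(n−7) + …: p(12) = p(11) + p(10) − p(7) − p(5) + p(0) = 56 + 42 − 15 − 7 + 1 = 77; C(12,6) = 924.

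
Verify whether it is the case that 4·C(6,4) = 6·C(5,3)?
True

Absorption identity k·C(n,k) = n·C(n-1,k-1). LHS = 4·15 = 60; RHS = 6·10 = 60.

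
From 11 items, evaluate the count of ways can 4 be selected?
330

Explanation: C(11,4) = 11! / (4! × (11-4)!)
         = 11! / (4! × 7!)
         = 330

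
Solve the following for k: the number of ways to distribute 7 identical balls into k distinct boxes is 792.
6

Stars and bars: the count is C(7+k−1, k−1), increasing in k. k=4: C(10,3) = 120, k=5: C(11,4) = 330, k=6: C(12,5) = 792 ✓. So k = 6.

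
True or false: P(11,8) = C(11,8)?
False

P(11,8) = 6,652,800 but C(11,8) = 165; they differ by a factor of 8! = 40320, so the statement does not hold.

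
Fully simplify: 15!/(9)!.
3,603,600

Working:
This equals 15×14×...×10 = 3,603,600.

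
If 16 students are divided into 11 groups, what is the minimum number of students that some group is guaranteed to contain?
Pigeonhole: ⌈16/11⌉ = 2.
Final answer: 2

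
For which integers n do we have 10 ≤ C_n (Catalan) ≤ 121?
4, 5
C_3=5; C_4=14; C_5=42; C_6=132. So valid n = 4, 5.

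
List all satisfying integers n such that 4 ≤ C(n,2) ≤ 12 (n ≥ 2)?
4, 5

Explanation: C(3,2)=3; C(4,2)=6; C(5,2)=10; C(6,2)=15. So valid n = 4, 5.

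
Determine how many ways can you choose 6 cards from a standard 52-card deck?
20,358,520

Explanation: C(52,6) = 20,358,520.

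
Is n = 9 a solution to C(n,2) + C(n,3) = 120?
Yes

Reasoning: C(9,2) + C(9,3) = 36 + 84 = 120, which equals 120.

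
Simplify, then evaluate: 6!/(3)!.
120

Reasoning: This equals 6×5×4 = 120.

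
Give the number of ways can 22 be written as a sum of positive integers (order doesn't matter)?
1,002

Pentagonal recurrence p(n) = p(n−1) + p(n−2) − p(n−5) − p(n−7) + …: p(22) = p(21) + p(20) − p(17) − p(15) + p(10) + p(7) − p(0) = 792 + 627 − 297 − 176 + 42 + 15 − 1 = 1,002.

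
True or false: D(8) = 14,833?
True

Solution: Derangements of 8 elements: D(8) = (8-1)·[D(7) + D(6)] = 7·[1,854 + 265] = 14,833.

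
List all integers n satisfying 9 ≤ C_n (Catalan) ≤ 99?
4, 5

Solution: C_3=5; C_4=14; C_5=42; C_6=132. So valid n = 4, 5.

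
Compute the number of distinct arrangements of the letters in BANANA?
60

Solution: Word has 6 letters (B=1, A=3, N=2). Arrangements: 6!/Π(k!) = 60.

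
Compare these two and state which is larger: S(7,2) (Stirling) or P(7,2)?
S(7,2)

Solution: S(7,2) = 2·S(6,2) + S(6,1) = 2·31 + 1 = 63; P(7,2) = 42.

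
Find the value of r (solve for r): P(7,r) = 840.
4

Solution: P(7,r) = 7·6·…·(7−r+1), a product of r factors. Multiplying down from 7: 7 = 7; 7·6 = 42; 7·6·5 = 210; 7·6·5·4 = 840 ✓ (4 factors). So r = 4.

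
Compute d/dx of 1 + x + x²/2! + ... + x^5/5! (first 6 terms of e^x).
Differentiating term by term gives the first 5 terms of e^x.
Final answer: 1 + x + x²/2! + ... + x^4/4!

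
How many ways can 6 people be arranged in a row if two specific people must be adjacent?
240

Reasoning: Treat pair as unit: (6-1)! arrangements × 2 internal orders = 240.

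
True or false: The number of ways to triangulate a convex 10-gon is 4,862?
False
Triangulations of a convex 10-gon are counted by the Catalan number C_8: C_8 = C(16,8)/(8+1) = 12,870/9 = 1,430.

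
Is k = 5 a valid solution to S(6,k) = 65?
No

Working:
S(6,5) = 5·S(5,5) + S(5,4) = 5·1 + 10 = 15, which does not equal 65.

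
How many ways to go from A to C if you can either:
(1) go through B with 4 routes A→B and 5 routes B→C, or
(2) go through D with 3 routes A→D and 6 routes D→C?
38

Explanation: Route via B: 4×5=20. Route via D: 3×6=18. Total: 38.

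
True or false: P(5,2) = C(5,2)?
False

Reasoning: P(5,2) = 20 and C(5,2) = 10; P(n,r) = r! × C(n,r) so P > C whenever r ≥ 2.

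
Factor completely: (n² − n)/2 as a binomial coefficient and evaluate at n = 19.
C(n,2); C(19,2) = 171

Reasoning: (n² − n)/2 = n(n−1)/2 = C(n,2). At n = 19: C(19,2) = 171.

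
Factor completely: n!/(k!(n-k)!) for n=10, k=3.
C(10,3) = 120

Reasoning: This is the binomial coefficient C(10,3) = 120.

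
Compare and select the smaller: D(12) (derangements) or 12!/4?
12!/4

Solution: D(12) = (12-1)·[D(11) + D(10)] = 11·[14,684,570 + 1,334,961] = 176,214,841; 12!/4 = 479,001,600/4 = 119,750,400.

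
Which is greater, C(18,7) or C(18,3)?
C(18,7)

C(18,7)=31,824, C(18,3)=816.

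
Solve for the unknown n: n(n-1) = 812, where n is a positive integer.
29

n² − n − 812 = 0, so n = (1 ± √(1 + 4·812))/2 = (1 ± √3,249)/2 = (1 ± 57)/2, i.e. n = 29 or n = -28. Taking the positive root, n = 29 (check: 29×28 = 812).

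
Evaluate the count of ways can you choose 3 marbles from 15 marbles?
455

C(15,3) = 15! / (3! × (15-3)!)
         = 15! / (3! × 12!)
         = 455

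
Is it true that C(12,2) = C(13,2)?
False

Reasoning: LHS = C(12,2) = 66; RHS = C(13,2) = 78. 66 ≠ 78, so the statement does not hold.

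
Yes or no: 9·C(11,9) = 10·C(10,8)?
No

Solution: Absorption identity k·C(n,k) = n·C(n-1,k-1). LHS = 9·55 = 495; RHS = 10·45 = 450.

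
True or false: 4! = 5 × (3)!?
4! = 4 × 3! = 24, but 5 × 3! = 30.

Answer: False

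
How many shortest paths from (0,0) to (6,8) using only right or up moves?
3,003

Reasoning: Choose 6 rights from 14 moves: C(14,6) = 3,003.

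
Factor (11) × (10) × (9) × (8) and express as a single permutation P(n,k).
P(11,4) = 11!/(7)!

Working:
Product of 4 consecutive descending integers starting at 11: P(11,4) = 11!/7! = 7,920.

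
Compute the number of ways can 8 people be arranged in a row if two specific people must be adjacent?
Treat pair as unit: (8-1)! arrangements × 2 internal orders = 10,080.

Answer: 10,080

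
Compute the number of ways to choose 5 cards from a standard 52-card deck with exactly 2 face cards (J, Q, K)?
652,080

Working:
12 face cards and 40 non-face cards: C(12,2) × C(40,3) = 66 × 9,880 = 652,080.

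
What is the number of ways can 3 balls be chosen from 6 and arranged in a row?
120

Reasoning: P(6,3) = 6!/(6-3)! = 120.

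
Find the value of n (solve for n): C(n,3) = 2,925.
27

Solution: C(n,3) = n(n−1)(n−2)/3! is increasing in n, and n(n−1)(n−2) = 3!·2,925 = 17,550 ≈ (n−1)^3 gives n ≈ 27.0. Check: C(25,3) = 2,300, C(26,3) = 2,600, C(27,3) = 2,925 ✓. So n = 27.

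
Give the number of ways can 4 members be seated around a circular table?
6

Explanation: Circular arrangements: (4-1)! = 6.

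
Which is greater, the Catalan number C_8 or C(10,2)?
C_8

C_8 = C(16,8)/(8+1) = 12,870/9 = 1,430; C(10,2) = 45.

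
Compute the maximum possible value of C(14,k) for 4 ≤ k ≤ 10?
3,432

C(14,k) is maximised at the centre of the row: C(14,7) = 3,432.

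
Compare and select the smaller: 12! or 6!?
6!

12!=479,001,600, 6!=720. 12! > 6!.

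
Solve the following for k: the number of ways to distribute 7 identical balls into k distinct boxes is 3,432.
8

Reasoning: Stars and bars: the count is C(7+k−1, k−1), increasing in k. k=6: C(12,5) = 792, k=7: C(13,6) = 1,716, k=8: C(14,7) = 3,432 ✓. So k = 8.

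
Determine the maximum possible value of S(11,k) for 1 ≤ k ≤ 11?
246,730

Working:
Row S(11,k) for k = 1..11 (via S(n,k) = k·S(n−1,k) + S(n−1,k−1)): 1, 1,023, 28,501, 145,750, 246,730, 179,487, 63,987, 11,880, 1,155, 55, 1. The row is unimodal; maximum at k = 5: 246,730.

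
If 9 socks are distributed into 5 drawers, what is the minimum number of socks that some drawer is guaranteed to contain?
2

Working:
Pigeonhole: ⌈9/5⌉ = 2.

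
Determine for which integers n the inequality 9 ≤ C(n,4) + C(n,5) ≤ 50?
C(5,4)+C(5,5)=6; C(6,4)+C(6,5)=21; C(7,4)+C(7,5)=56. So valid n = 6.

Answer: 6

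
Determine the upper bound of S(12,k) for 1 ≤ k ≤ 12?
1,379,400

Solution: Row S(12,k) for k = 1..12 (via S(n,k) = k·S(n−1,k) + S(n−1,k−1)): 1, 2,047, 86,526, 611,501, 1,379,400, 1,323,652, 627,396, 159,027, 22,275, 1,705, 66, 1. The row is unimodal; maximum at k = 5: 1,379,400.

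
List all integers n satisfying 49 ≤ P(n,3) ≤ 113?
5
P(4,3)=24; P(5,3)=60; P(6,3)=120. So valid n = 5.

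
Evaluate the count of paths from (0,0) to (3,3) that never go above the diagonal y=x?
5

Explanation: Counted by the Catalan number C_3: C_3 = C(6,3)/(3+1) = 20/4 = 5.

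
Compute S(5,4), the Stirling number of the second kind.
10

Working:
Using the Stirling recurrence: S(n,k) = k·S(n-1,k) + S(n-1,k-1)
S(5,4) = 4·S(4,4) + S(4,3)
         = 4·1 + 6
         = 4 + 6
         = 10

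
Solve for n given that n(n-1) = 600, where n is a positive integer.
25

Working:
n² − n − 600 = 0, so n = (1 ± √(1 + 4·600))/2 = (1 ± √2,401)/2 = (1 ± 49)/2, i.e. n = 25 or n = -24. Taking the positive root, n = 25 (check: 25×24 = 600).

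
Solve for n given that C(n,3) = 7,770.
37
C(n,3) = n(n−1)(n−2)/3! is increasing in n, and n(n−1)(n−2) = 3!·7,770 = 46,620 ≈ (n−1)^3 gives n ≈ 37.0. Check: C(35,3) = 6,545, C(36,3) = 7,140, C(37,3) = 7,770 ✓. So n = 37.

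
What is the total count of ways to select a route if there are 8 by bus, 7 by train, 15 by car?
30

By the addition principle: 8 + 7 + 15 = 30.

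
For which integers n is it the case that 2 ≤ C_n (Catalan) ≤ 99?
2, 3, 4, 5

Reasoning: C_1=1; C_2=2; C_3=5; C_4=14; C_5=42; C_6=132. So valid n = 2, 3, 4, 5.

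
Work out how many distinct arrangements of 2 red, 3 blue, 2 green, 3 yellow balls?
25,200

Explanation: Multinomial: 10!/(2! × 3! × 2! × 3!) = 25,200.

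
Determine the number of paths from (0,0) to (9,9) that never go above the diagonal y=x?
Counted by the Catalan number C_9: C_9 = C(18,9)/(9+1) = 48,620/10 = 4,862.
Final answer: 4,862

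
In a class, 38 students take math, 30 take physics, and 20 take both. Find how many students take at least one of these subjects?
48

|A∪B| = |A|+|B|-|A∩B| = 38+30-20 = 48.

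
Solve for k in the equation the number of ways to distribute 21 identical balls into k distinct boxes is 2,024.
4

Solution: Stars and bars: the count is C(21+k−1, k−1), increasing in k. k=2: C(22,1) = 22, k=3: C(23,2) = 253, k=4: C(24,3) = 2,024 ✓. So k = 4.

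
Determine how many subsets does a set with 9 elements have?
512
Each element can be included or excluded: 2^9 = 512.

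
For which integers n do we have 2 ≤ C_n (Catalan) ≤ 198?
2, 3, 4, 5, 6

Working:
C_1=1; C_2=2; C_3=5; C_4=14; C_5=42; C_6=132; C_7=429. So valid n = 2, 3, 4, 5, 6.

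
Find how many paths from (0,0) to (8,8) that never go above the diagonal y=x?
1,430

Explanation: Counted by the Catalan number C_8: C_8 = C(16,8)/(8+1) = 12,870/9 = 1,430.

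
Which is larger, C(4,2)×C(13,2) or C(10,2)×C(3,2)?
C(4,2)×C(13,2)

C(4,2)×C(13,2)=468, C(10,2)×C(3,2)=135.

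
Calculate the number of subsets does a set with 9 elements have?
512

Reasoning: Each element can be included or excluded: 2^9 = 512.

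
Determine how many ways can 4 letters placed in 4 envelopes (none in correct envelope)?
9
Using D(n) = (n-1)[D(n-1) + D(n-2)]:
D(4) = (4-1) × [D(3) + D(2)]
      = 3 × [2 + 1]
      = 3 × 3
      = 9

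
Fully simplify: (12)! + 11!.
518,918,400
(12)! + 11! = (12)·11! + 11! = (12+1)·11! = 13·11! = 518,918,400.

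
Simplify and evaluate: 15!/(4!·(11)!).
1,365

Working:
This is C(15,4) = 1,365.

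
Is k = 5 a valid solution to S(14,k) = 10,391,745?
No
S(14,5) = 5·S(13,5) + S(13,4) = 5·7,508,501 + 2,532,530 = 40,075,035, which does not equal 10,391,745.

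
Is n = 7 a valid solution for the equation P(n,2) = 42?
Yes

Reasoning: P(7,2) = 7·6 = 42, which equals 42.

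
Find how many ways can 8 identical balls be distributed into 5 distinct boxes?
C(8+5-1, 5-1) = C(12, 4) = 495.

Answer: 495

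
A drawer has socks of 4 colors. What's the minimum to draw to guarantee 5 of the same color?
17
Worst case: 4 of each = 16. One more: 17.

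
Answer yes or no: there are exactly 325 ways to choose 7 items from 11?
C(11,7) = 330 ≠ 325.
Final answer: No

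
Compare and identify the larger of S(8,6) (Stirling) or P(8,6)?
S(8,6) = 6·S(7,6) + S(7,5) = 6·21 + 140 = 266; P(8,6) = 20,160.
Final answer: P(8,6)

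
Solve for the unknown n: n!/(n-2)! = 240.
16

Solution: n!/(n-2)! = n×(n-1), a product of 2 consecutive integers ≈ (n−0.5)^2. 240^(1/2) + 0.5 ≈ 16.0; check n = 16: 16×15 = 240 ✓. So n = 16.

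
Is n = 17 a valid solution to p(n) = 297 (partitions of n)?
Yes
Pentagonal recurrence p(n) = p(n−1) + p(n−2) − p(n−5) − p(n−7) + …: p(17) = p(16) + p(15) − p(12) − p(10) + p(5) + p(2) = 231 + 176 − 77 − 42 + 7 + 2 = 297, which equals 297.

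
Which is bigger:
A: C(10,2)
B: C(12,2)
B

Reasoning: A=C(10,2)=45, B=C(12,2)=66.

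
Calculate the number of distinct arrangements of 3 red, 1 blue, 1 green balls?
20

Reasoning: Multinomial: 5!/(3! × 1! × 1!) = 20.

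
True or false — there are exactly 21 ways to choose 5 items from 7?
True

Explanation: C(7,5) = 21.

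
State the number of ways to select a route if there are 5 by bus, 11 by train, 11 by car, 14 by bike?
41

Explanation: By the addition principle: 5 + 11 + 11 + 14 = 41.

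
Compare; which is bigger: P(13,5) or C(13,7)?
P(13,5)=154,440, C(13,7)=1,716.

Answer: P(13,5)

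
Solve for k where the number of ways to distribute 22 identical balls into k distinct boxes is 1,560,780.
8

Working:
Stars and bars: the count is C(22+k−1, k−1), increasing in k. k=6: C(27,5) = 80,730, k=7: C(28,6) = 376,740, k=8: C(29,7) = 1,560,780 ✓. So k = 8.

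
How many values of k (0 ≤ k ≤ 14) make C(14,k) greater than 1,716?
5

Working:
Row 14 is unimodal and symmetric about k=14/2. C(14,4)=1,001 ≤ 1,716; C(14,5)=2,002 > 1,716; by symmetry C(14,k) > 1,716 for k = 5..9. That's 9 - 5 + 1 = 5 values.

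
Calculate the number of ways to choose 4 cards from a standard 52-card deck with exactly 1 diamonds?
118,807

Reasoning: 13 diamonds and 39 non-diamonds: C(13,1) × C(39,3) = 13 × 9139 = 118,807.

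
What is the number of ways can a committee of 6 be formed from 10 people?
C(10,6) = 10! / (6! × (10-6)!)
         = 10! / (6! × 4!)
         = 210
Final answer: 210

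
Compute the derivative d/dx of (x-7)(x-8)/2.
(2x - 15)/2

Explanation: d/dx[(x-7)(x-8)] = (x-8) + (x-7) = 2x - 15. Dividing by 2 gives (2x - 15)/2.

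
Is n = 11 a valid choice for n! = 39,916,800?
Yes

Reasoning: 11! = 11·10! = 11·3,628,800 = 39,916,800, which equals 39,916,800.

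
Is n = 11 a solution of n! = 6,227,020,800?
No

Explanation: 11! = 11·10! = 11·3,628,800 = 39,916,800, which does not equal 6,227,020,800.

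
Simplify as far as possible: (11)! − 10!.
36,288,000

(11)! − 10! = (11)·10! − 10! = (11−1)·10! = 10·10! = 36,288,000.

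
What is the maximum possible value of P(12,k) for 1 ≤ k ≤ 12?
P(12,k) increases in k, so maximum at k = 12: 12! = 479,001,600.
Final answer: 479,001,600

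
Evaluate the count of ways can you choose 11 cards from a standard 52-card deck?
60,403,728,840
C(52,11) = 60,403,728,840.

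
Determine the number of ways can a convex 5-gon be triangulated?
5
Using the Catalan number formula: C_n = C(2n, n) / (n+1)
C_3 = C(6, 3) / (3+1)
     = 20 / 4
     = 5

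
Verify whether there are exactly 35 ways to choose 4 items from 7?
True

Solution: C(7,4) = 35.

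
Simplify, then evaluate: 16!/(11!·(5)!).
4,368

Reasoning: This is C(16,11) = 4,368.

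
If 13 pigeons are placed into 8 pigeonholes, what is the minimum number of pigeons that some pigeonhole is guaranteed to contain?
2

Reasoning: Pigeonhole: ⌈13/8⌉ = 2.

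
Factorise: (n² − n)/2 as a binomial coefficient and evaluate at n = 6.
C(n,2); C(6,2) = 15
(n² − n)/2 = n(n−1)/2 = C(n,2). At n = 6: C(6,2) = 15.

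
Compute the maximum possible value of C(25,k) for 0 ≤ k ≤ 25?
5,200,300

Solution: Maximum at k = 12 or k = 13: C(25,12) = 5,200,300.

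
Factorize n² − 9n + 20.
(n − 4)(n − 5)

Explanation: Seek roots whose sum is 9 and product is 20: (4, 5). So n² − 9n + 20 = (n − 4)(n − 5).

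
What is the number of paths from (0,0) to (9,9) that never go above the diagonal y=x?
4,862

Solution: Counted by the Catalan number C_9: C_9 = C(18,9)/(9+1) = 48,620/10 = 4,862.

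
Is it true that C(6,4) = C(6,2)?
True

Working:
Symmetry C(n,k) = C(n,n-k): C(6,4) = 15 and C(6,2) = 15. Both sides agree, so the statement holds.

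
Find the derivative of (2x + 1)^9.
18(2x + 1)^8
Chain rule: 9(2x+1)^{8} × 2 = 18(2x+1)^{8}.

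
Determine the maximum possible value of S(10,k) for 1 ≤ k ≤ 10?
42,525

Row S(10,k) for k = 1..10 (via S(n,k) = k·S(n−1,k) + S(n−1,k−1)): 1, 511, 9,330, 34,105, 42,525, 22,827, 5,880, 750, 45, 1. The row is unimodal; maximum at k = 5: 42,525.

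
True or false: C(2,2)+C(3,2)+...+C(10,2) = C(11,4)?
False

Reasoning: Hockey stick identity gives Σ = C(11,3) = 165; RHS C(11,4) = 330.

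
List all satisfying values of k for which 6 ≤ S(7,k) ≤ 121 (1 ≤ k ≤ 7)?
2, 6

Reasoning: S(7,1)=1; S(7,2)=63; S(7,3)=301; S(7,4)=350; S(7,5)=140; S(7,6)=21; S(7,7)=1. So valid k = 2, 6.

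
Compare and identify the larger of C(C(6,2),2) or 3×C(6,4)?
C(C(6,2),2)=105, 3×C(6,4)=45.
Final answer: C(C(6,2),2)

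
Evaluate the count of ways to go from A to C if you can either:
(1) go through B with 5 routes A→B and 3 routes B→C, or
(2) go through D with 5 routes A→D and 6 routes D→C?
Route via B: 5×3=15. Route via D: 5×6=30. Total: 45.

Answer: 45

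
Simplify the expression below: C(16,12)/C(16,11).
5/12

Explanation: C(n,k+1)/C(n,k) = (n−k)/(k+1). Here (16−11)/(11+1) = 5/12 = 5/12.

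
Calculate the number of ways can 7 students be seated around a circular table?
720
Circular arrangements: (7-1)! = 720.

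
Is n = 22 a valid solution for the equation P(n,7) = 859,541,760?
Yes

Working:
P(22,7) = 22·21·20·19·18·17·16 = 859,541,760, which equals 859,541,760.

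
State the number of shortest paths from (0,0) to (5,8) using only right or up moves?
1,287

Explanation: Choose 5 rights from 13 moves: C(13,5) = 1,287.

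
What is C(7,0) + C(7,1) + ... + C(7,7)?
Sum of binomial coefficients = 2^7 = 128.

Answer: 128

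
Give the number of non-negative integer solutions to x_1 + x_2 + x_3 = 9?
55

Explanation: C(9+3-1, 3-1) = 55.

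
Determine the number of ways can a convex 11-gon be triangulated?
4,862
Using the Catalan number formula: C_n = C(2n, n) / (n+1)
C_9 = C(18, 9) / (9+1)
     = 48620 / 10
     = 4,862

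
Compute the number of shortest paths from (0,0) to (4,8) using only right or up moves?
Choose 4 rights from 12 moves: C(12,4) = 495.

Answer: 495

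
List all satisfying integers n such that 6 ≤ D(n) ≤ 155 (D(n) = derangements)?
4, 5

Using D(n) = (n−1)[D(n−1) + D(n−2)] with D(1)=0, D(2)=1: D(3)=2; D(4)=9; D(5)=44; D(6)=265. So valid n = 4, 5.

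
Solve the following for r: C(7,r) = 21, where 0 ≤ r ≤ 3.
C(7,r) is increasing for 0 ≤ r ≤ 3. Stepping up (C(7,r+1) = C(7,r)·(7−r)/(r+1)): C(7,1) = 7, C(7,2) = 21 ✓. So r = 2.

Answer: 2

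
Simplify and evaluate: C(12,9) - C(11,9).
165

Working:
C(12,9) - C(11,9) = C(11,8) = 165.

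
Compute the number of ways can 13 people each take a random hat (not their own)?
2,290,792,932

Solution: Using D(n) = (n-1)[D(n-1) + D(n-2)]:
D(13) = (13-1) × [D(12) + D(11)]
      = 12 × [176214841 + 14684570]
      = 12 × 190899411
      = 2,290,792,932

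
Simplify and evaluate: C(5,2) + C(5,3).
By Pascal's identity: C(6,3) = 20.

Answer: 20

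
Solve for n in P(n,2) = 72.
9
P(n,2) = n(n−1) is increasing in n; n(n−1) ≈ (n−0.5)^2 = 72 gives n ≈ 9.0. Check: P(7,2) = 42, P(8,2) = 56, P(9,2) = 72 ✓. So n = 9.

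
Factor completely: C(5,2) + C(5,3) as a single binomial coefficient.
C(6,3)
By Pascal's identity: C(5,2) + C(5,3) = C(6,3) = 20.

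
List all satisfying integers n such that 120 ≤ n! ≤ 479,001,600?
n! is strictly increasing; 5! = 120 and 12! = 479,001,600, so valid n = 5, 6, 7, 8, 9, 10, 11, 12.

Answer: 5, 6, 7, 8, 9, 10, 11, 12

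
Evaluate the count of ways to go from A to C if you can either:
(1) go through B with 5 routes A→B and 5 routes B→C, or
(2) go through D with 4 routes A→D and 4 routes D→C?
Route via B: 5×5=25. Route via D: 4×4=16. Total: 41.
Final answer: 41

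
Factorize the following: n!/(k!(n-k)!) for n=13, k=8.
C(13,8) = 1,287

Explanation: This is the binomial coefficient C(13,8) = 1,287.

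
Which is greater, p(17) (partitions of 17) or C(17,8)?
C(17,8)

Reasoning: Pentagonal recurrence p(n) = p(n−1) + p(n−2) − p(n−5) − p(n−7) + …: p(17) = p(16) + p(15) − p(12) − p(10) + p(5) + p(2) = 231 + 176 − 77 − 42 + 7 + 2 = 297; C(17,8) = 24,310.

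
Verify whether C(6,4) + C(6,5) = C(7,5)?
True

Pascal's identity: LHS = 15 + 6 = 21; RHS = C(7,5) = 21. Both sides agree, so the statement holds.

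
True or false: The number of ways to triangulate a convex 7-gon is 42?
Triangulations of a convex 7-gon are counted by the Catalan number C_5: C_5 = C(10,5)/(5+1) = 252/6 = 42.

Answer: True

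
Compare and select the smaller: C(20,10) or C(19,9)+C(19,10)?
Equal

By Pascal's identity: C(20,10) = C(19,9)+C(19,10) = 184,756. Equal.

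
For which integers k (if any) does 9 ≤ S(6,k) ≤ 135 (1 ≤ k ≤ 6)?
S(6,1)=1; S(6,2)=31; S(6,3)=90; S(6,4)=65; S(6,5)=15; S(6,6)=1. So valid k = 2, 3, 4, 5.
Final answer: 2, 3, 4, 5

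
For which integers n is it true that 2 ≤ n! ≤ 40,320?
2, 3, 4, 5, 6, 7, 8

n! is strictly increasing; 2! = 2 and 8! = 40,320, so valid n = 2, 3, 4, 5, 6, 7, 8.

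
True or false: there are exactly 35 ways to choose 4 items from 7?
True

Reasoning: C(7,4) = 35.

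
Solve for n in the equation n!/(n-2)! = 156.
13

Explanation: n!/(n-2)! = n×(n-1), a product of 2 consecutive integers ≈ (n−0.5)^2. 156^(1/2) + 0.5 ≈ 13.0; check n = 13: 13×12 = 156 ✓. So n = 13.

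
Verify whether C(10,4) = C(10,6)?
True
Symmetry C(n,k) = C(n,n-k): C(10,4) = 210 and C(10,6) = 210. Both sides agree, so the statement holds.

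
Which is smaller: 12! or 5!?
5!

Solution: 12!=479,001,600, 5!=120. 12! > 5!.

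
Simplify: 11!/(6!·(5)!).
462

Reasoning: This is C(11,6) = 462.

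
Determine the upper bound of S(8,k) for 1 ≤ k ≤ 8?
1,701

Explanation: Row S(8,k) for k = 1..8 (via S(n,k) = k·S(n−1,k) + S(n−1,k−1)): 1, 127, 966, 1,701, 1,050, 266, 28, 1. The row is unimodal; maximum at k = 4: 1,701.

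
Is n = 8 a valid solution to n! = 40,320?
Yes
8! = 8·7! = 8·5,040 = 40,320, which equals 40,320.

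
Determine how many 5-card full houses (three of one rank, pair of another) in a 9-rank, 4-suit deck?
Triple rank: 9. Triple suits: C(4,3)=4. Pair rank: 8. Pair suits: C(4,2)=6. Total: 1,728.
Final answer: 1,728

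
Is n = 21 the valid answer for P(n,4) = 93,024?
P(21,4) = 21·20·19·18 = 143,640, which does not equal 93,024.

Answer: No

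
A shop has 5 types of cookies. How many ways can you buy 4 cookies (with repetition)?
70

Explanation: Stars and bars: C(4+5-1, 4) = C(8, 4) = 70.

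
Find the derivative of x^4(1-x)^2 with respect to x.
4x^3(1-x)^2 - 2x^4(1-x)^1

Explanation: Product rule: 4x^{3}(1-x)^{2} + x^4·(-2)(1-x)^{1}.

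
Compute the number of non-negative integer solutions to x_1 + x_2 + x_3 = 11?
78
C(11+3-1, 3-1) = 78.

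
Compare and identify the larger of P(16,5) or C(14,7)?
P(16,5)

Reasoning: P(16,5)=524,160, C(14,7)=3,432.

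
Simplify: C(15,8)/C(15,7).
C(n,k+1)/C(n,k) = (n−k)/(k+1). Here (15−7)/(7+1) = 8/8 = 1.

Answer: 1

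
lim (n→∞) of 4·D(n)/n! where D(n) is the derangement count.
4/e

Solution: D(n)/n! → 1/e, so 4·D(n)/n! → 4/e.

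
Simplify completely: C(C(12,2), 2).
2,145

Reasoning: C(12,2) = 66, then C(66, 2) = 2,145.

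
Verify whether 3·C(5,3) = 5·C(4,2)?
Absorption identity k·C(n,k) = n·C(n-1,k-1). LHS = 3·10 = 30; RHS = 5·6 = 30.
Final answer: True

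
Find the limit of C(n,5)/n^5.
C(n,5) ≈ n^5/5! for large n. Limit = 1/5! = 1/120.
Final answer: 1/120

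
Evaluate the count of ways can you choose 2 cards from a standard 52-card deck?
C(52,2) = 1,326.

Answer: 1,326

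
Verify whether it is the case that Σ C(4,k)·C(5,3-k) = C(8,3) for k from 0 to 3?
False

Explanation: Vandermonde's identity gives C(9,3) = 84; RHS C(8,3) = 56.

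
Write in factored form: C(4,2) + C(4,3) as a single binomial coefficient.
C(5,3)

Solution: By Pascal's identity: C(4,2) + C(4,3) = C(5,3) = 10.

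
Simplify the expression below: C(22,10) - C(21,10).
293,930
C(22,10) - C(21,10) = C(21,9) = 293,930.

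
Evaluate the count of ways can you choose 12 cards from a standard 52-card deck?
206,379,406,870
C(52,12) = 206,379,406,870.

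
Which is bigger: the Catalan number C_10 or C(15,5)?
C_10

Solution: C_10 = C(20,10)/(10+1) = 184,756/11 = 16,796; C(15,5) = 3,003.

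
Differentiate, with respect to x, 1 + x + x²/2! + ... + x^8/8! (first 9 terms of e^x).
1 + x + x²/2! + ... + x^7/7!

Explanation: Differentiating term by term gives the first 8 terms of e^x.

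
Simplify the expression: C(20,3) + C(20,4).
5,985

Working:
By Pascal's identity: C(21,4) = 5,985.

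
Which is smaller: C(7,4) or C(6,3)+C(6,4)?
By Pascal's identity: C(7,4) = C(6,3)+C(6,4) = 35. Equal.
Final answer: Equal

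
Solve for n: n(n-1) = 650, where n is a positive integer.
n² − n − 650 = 0, so n = (1 ± √(1 + 4·650))/2 = (1 ± √2,601)/2 = (1 ± 51)/2, i.e. n = 26 or n = -25. Taking the positive root, n = 26 (check: 26×25 = 650).
Final answer: 26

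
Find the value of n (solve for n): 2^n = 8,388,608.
8,388,608 = 1,024 × 1,024 × 8 = 2^10 × 2^10 × 2^3 = 2^23, so n = 23.
Final answer: 23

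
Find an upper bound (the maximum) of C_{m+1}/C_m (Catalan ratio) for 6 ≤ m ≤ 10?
C_{m+1}/C_m = 2(2m+1)/(m+2), which increases with m. Maximum at m = 10: 2·21/12 = 7/2.
Final answer: 7/2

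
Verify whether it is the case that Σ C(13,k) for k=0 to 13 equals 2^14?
Binomial theorem: Σ C(13,k) = (1+1)^13 = 2^13 = 8,192; RHS 2^14 = 16,384.
Final answer: False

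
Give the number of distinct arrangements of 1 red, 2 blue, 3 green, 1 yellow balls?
420

Explanation: Multinomial: 7!/(1! × 2! × 3! × 1!) = 420.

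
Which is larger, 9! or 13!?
13!

9!=362,880, 13!=6,227,020,800. 13! > 9!.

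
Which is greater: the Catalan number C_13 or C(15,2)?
C_13

Working:
C_13 = C(26,13)/(13+1) = 10,400,600/14 = 742,900; C(15,2) = 105.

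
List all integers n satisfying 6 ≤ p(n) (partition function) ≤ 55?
5, 6, 7, 8, 9, 10

Tabulating p(n) via p(n) = p(n−1) + p(n−2) − p(n−5) − p(n−7) + …: p(4)=5; p(5)=7; p(6)=11; p(7)=15; p(8)=22; p(9)=30; p(10)=42; p(11)=56. So valid n = 5, 6, 7, 8, 9, 10.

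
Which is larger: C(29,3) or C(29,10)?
C(29,3)=3,654, C(29,10)=20,030,010.
Final answer: C(29,10)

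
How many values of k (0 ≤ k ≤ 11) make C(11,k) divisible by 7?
2

Checking C(11,k) mod 7 for k = 0..11: divisible at k = 5, 6. That's 2 values.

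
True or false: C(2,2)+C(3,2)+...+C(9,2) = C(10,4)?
False

Working:
Hockey stick identity gives Σ = C(10,3) = 120; RHS C(10,4) = 210.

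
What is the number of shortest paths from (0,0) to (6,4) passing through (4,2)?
90

To (4,2): C(6,4)=15. From there: C(4,2)=6. Total: 90.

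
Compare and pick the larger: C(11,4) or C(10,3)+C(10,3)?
C(11,4)=330; C(10,3)+C(10,3)=120+120=240.

Answer: C(11,4)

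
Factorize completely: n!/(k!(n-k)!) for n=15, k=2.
C(15,2) = 105

Working:
This is the binomial coefficient C(15,2) = 105.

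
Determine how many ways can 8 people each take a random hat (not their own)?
14,833

Using D(n) = (n-1)[D(n-1) + D(n-2)]:
D(8) = (8-1) × [D(7) + D(6)]
      = 7 × [1854 + 265]
      = 7 × 2119
      = 14,833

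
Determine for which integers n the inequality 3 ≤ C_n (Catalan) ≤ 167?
C_2=2; C_3=5; C_4=14; C_5=42; C_6=132; C_7=429. So valid n = 3, 4, 5, 6.

Answer: 3, 4, 5, 6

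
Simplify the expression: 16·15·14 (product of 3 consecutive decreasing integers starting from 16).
This is P(16,3) = 16!/(13)! = 3,360.

Answer: 3,360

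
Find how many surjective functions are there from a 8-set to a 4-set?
40,824

Working:
Onto functions = 4! × S(8,4)
First compute S(8,4) via recurrence:
Using the Stirling recurrence: S(n,k) = k·S(n-1,k) + S(n-1,k-1)
S(8,4) = 4·S(7,4) + S(7,3)
         = 4·350 + 301
         = 1400 + 301
         = 1,701
Then: 24 × 1701 = 40,824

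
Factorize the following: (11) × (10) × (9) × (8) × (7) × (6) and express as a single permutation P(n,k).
Product of 6 consecutive descending integers starting at 11: P(11,6) = 11!/5! = 332,640.
Final answer: P(11,6) = 11!/(5)!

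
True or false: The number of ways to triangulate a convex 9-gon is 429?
True

Triangulations of a convex 9-gon are counted by the Catalan number C_7: C_7 = C(14,7)/(7+1) = 3,432/8 = 429.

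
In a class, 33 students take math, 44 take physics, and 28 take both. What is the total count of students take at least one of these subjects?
49

|A∪B| = |A|+|B|-|A∩B| = 33+44-28 = 49.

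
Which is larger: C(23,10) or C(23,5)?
C(23,10)

Working:
C(23,10)=1,144,066, C(23,5)=33,649.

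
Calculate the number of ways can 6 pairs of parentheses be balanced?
132

Explanation: Using the Catalan number formula: C_n = C(2n, n) / (n+1)
C_6 = C(12, 6) / (6+1)
     = 924 / 7
     = 132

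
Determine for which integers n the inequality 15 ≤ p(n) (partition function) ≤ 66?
7, 8, 9, 10, 11

Solution: Tabulating p(n) via p(n) = p(n−1) + p(n−2) − p(n−5) − p(n−7) + …: p(6)=11; p(7)=15; p(8)=22; p(9)=30; p(10)=42; p(11)=56; p(12)=77. So valid n = 7, 8, 9, 10, 11.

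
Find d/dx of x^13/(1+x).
Quotient rule: [13x^{12}(1+x) - x^13]/(1+x)².

Answer: (13x^12(1+x) - x^13)/(1+x)²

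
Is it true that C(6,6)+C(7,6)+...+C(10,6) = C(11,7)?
True

Reasoning: Hockey stick identity gives Σ = C(11,7) = 330; RHS C(11,7) = 330.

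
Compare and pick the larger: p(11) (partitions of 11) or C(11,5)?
C(11,5)

Pentagonal recurrence p(n) = p(n−1) + p(n−2) − p(n−5) − p(n−7) + …: p(11) = p(10) + p(9) − p(6) − p(4) = 42 + 30 − 11 − 5 = 56; C(11,5) = 462.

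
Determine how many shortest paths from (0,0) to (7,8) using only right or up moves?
6,435

Working:
Choose 7 rights from 15 moves: C(15,7) = 6,435.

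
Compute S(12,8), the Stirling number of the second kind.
159,027

Explanation: Using the Stirling recurrence: S(n,k) = k·S(n-1,k) + S(n-1,k-1)
S(12,8) = 8·S(11,8) + S(11,7)
         = 8·11880 + 63987
         = 95040 + 63987
         = 159,027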